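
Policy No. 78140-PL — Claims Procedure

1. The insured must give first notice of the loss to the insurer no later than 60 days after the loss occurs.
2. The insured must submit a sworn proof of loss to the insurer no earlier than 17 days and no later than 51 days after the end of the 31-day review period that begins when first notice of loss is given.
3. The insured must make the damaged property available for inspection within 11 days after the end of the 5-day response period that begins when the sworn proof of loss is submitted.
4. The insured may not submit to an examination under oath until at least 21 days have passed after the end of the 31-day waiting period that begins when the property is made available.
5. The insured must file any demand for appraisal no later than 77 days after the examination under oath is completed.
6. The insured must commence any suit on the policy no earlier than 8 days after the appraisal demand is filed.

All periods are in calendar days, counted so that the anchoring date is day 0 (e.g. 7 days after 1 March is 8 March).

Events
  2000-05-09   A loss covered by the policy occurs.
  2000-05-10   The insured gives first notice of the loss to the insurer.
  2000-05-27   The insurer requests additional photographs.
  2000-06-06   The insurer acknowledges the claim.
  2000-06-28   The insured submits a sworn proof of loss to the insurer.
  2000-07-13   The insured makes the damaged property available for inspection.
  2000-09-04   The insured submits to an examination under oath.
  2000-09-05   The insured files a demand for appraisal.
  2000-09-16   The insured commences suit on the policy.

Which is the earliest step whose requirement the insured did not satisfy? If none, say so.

None — every step was satisfied

(1) due by 2000-05-09 + 60 days = 2000-07-08; completed 2000-05-10, before the deadline.
(2) the permitted window runs from 2000-06-10 + 17 = 2000-06-27 to 2000-06-10 + 51 = 2000-07-31; 2000-06-28 falls inside that range.
(3) due by 2000-07-03 + 11 days = 2000-07-14; completed 2000-07-13, before the deadline.
(4) permitted from 2000-08-13 + 21 days = 2000-09-03 onward; 2000-09-04 is on or after that date.
(5) due by 2000-09-04 + 77 days = 2000-11-20; done 2000-09-05 — timely.
(6) permitted from 2000-09-05 + 8 days = 2000-09-13 onward; done 2000-09-16, after the minimum wait.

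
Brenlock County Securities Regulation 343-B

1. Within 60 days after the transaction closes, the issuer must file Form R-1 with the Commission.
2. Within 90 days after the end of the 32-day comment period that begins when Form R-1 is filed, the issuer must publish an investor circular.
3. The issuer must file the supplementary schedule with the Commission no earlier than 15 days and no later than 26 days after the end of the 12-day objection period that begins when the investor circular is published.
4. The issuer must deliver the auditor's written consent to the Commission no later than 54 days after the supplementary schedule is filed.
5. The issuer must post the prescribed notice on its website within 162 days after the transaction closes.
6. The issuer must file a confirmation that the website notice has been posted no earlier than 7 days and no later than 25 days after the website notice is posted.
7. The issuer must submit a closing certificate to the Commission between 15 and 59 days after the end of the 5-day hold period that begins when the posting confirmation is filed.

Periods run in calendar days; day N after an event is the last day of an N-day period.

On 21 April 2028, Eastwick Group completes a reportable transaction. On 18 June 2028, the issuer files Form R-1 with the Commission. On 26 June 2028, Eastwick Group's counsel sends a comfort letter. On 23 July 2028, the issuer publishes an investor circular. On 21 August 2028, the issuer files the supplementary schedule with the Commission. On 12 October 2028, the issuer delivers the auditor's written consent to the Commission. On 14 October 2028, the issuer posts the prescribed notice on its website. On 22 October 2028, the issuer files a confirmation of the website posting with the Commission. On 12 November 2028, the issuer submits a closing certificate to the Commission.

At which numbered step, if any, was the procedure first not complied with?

Step 5

Step 1: 60 days after 21 April 2028 (when the transaction closes) is 20 June 2028; 18 June 2028 is within that limit.
Step 2: 90 days after 20 July 2028 (end of the 32-day comment period, which began when Form R-1 is filed on 18 June 2028) is 18 October 2028; completed 23 July 2028, before the deadline.
Step 3: the window is 15–26 days after 4 August 2028 (end of the 12-day objection period, which began when the investor circular is published on 23 July 2028), so 19 August 2028 through 30 August 2028; done 21 August 2028, which is between those dates.
Step 4: 54 days after 21 August 2028 (when the supplementary schedule is filed) is 14 October 2028; done 12 October 2028 — timely.
Step 5: 162 days after 21 April 2028 (when the transaction closes) is 30 September 2028; done 14 October 2028 — 14 days late.
That is the first point of non-compliance.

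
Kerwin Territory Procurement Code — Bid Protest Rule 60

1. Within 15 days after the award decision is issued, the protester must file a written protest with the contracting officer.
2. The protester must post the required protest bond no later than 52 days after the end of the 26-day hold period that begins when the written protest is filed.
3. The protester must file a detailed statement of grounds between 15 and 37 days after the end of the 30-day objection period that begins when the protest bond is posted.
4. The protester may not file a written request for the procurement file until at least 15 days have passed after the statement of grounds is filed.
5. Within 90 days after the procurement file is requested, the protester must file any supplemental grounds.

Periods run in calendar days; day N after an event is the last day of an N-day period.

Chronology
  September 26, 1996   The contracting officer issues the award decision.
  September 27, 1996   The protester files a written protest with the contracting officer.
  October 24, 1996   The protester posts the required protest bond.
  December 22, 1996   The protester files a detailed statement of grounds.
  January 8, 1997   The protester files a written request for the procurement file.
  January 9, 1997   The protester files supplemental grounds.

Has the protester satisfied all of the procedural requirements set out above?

Step 1: 15 days after September 26, 1996 (when the award decision is issued) is October 11, 1996; September 27, 1996 is within that limit.
Step 2: 52 days after October 23, 1996 (end of the 26-day hold period, which began when the written protest is filed on September 27, 1996) is December 14, 1996; completed October 24, 1996, before the deadline.
Step 3: the window is 15–37 days after November 23, 1996 (end of the 30-day objection period, which began when the protest bond is posted on October 24, 1996), so December 8, 1996 through December 30, 1996; December 22, 1996 falls inside that range.
Step 4: the earliest permitted date is 15 days after December 22, 1996 (when the statement of grounds is filed), i.e. January 6, 1997; done January 8, 1997 — permitted.
Step 5: 90 days after January 8, 1997 (when the procurement file is requested) is April 8, 1997; January 9, 1997 is within that limit.

Yes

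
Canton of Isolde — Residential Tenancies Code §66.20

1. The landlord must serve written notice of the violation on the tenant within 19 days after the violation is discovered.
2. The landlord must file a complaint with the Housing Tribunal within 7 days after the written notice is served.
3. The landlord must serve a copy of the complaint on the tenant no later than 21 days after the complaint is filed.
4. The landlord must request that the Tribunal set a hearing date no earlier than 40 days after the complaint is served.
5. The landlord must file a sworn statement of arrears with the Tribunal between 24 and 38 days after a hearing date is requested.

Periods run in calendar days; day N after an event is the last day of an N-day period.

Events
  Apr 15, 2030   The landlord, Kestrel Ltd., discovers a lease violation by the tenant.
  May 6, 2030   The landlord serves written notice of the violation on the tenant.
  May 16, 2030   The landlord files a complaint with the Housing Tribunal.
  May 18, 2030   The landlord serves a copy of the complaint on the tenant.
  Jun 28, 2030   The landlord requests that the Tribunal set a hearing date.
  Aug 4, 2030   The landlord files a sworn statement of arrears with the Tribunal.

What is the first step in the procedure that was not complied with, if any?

(1) due by Apr 15, 2030 + 19 days = May 4, 2030; done May 6, 2030 — 2 days late.

Step 1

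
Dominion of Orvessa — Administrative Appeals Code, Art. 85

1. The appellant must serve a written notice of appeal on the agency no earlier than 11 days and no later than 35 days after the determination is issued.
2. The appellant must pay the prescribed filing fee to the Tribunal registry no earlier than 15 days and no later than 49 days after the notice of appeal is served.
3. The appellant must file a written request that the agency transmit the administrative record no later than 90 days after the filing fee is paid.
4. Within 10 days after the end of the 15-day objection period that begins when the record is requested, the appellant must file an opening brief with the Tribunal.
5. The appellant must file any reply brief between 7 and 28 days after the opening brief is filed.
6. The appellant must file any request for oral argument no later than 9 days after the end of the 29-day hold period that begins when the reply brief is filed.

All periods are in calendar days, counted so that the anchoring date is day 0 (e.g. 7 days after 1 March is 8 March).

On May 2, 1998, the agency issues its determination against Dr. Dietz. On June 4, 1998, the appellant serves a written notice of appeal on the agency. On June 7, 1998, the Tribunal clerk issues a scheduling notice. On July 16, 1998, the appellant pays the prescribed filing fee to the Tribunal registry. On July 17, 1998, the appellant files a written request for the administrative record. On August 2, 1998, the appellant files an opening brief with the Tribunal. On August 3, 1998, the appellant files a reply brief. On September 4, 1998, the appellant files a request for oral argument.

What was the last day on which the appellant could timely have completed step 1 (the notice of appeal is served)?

June 6, 1998

Step 1 runs from May 2, 1998, when the determination is issued. The window is 11–35 days after May 2, 1998; it closes on June 6, 1998.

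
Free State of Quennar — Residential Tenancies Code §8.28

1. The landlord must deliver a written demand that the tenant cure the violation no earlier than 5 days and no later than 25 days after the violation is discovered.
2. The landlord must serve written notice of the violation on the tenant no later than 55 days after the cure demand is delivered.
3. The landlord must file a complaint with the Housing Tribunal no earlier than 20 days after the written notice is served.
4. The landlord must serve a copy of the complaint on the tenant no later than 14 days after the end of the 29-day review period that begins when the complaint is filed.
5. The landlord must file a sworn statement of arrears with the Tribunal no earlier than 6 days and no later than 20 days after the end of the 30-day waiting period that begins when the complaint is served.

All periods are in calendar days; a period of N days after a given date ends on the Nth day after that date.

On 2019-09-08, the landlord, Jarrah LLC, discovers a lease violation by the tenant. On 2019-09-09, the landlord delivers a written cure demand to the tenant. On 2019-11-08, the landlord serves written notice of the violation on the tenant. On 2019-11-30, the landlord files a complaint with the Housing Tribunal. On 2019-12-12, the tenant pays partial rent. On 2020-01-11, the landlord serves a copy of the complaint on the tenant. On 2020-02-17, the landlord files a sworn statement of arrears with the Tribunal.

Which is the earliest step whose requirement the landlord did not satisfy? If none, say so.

Step 1: the window is 5–25 days after 2019-09-08 (when the violation is discovered), so 2019-09-13 through 2019-10-03; done 2019-09-09 — 4 days before the window opened.

Step 1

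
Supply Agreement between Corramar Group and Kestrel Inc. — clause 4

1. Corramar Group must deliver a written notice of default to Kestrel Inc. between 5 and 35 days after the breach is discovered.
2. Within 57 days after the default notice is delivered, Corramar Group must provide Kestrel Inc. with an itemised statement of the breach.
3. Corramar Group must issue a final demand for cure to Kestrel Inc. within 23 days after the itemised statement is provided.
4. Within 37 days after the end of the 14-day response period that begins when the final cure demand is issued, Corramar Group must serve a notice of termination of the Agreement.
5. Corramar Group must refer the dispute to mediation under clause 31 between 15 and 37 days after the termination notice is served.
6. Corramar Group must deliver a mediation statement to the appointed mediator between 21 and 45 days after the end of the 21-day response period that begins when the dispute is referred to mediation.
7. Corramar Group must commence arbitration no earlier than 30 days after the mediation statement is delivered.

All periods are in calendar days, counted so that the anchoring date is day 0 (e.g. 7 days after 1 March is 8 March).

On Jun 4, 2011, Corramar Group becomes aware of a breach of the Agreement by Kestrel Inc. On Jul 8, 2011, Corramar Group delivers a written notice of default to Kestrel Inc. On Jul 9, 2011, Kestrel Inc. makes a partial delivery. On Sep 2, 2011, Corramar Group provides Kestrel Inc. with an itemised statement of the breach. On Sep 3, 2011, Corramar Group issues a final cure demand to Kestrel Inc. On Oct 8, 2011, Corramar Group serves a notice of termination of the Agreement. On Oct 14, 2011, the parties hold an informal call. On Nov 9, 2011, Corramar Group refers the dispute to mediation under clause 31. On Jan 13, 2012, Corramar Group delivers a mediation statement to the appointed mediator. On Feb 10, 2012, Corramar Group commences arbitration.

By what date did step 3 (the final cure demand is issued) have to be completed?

Step 3 runs from Sep 2, 2011, when the itemised statement is provided. 23 days after Sep 2, 2011 is Sep 25, 2011.

Sep 25, 2011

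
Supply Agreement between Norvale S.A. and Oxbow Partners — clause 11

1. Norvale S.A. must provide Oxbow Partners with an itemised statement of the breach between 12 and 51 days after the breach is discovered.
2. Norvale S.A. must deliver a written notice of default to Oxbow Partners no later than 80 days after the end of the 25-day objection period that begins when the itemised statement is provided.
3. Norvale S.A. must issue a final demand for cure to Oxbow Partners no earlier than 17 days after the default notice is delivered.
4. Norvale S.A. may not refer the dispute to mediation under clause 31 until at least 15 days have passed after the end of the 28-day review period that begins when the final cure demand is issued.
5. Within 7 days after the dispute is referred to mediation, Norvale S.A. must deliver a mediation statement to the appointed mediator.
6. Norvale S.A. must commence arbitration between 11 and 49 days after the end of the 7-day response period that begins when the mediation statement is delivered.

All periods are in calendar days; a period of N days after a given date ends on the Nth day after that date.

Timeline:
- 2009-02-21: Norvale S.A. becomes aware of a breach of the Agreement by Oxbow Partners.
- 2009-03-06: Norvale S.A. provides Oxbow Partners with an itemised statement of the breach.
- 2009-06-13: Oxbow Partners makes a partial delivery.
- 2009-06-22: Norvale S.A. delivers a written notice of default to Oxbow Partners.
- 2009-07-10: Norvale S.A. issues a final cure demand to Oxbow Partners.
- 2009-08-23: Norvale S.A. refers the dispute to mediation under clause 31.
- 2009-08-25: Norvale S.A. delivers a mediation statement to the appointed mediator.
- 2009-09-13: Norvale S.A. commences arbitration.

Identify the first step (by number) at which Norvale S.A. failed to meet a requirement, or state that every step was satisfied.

Step 1 — 12 and 51 days from 2009-02-21 (when the breach is discovered) are 2009-03-05 and 2009-04-13 respectively; 2009-03-06 falls inside that range.
Step 2 — counting 80 days from 2009-03-31 (end of the 25-day objection period, which began when the itemised statement is provided on 2009-03-06) gives a deadline of 2009-06-19; not done until 2009-06-22, 3 days after the deadline.

Step 2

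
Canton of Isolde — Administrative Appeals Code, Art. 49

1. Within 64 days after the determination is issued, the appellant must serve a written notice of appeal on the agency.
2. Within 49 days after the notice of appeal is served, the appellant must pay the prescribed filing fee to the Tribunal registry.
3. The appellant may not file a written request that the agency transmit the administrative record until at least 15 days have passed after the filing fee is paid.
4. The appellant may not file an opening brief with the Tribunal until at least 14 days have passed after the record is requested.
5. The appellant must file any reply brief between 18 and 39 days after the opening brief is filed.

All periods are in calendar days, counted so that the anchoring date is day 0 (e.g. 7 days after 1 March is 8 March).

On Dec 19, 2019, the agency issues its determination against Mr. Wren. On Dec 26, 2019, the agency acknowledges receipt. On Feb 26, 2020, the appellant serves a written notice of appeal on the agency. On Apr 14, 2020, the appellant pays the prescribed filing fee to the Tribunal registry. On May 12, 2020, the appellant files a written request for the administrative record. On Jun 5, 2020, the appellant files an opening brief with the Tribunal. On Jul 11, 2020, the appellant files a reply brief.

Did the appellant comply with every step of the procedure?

No

Step 1 — counting 64 days from Dec 19, 2019 (when the determination is issued) gives a deadline of Feb 21, 2020; Feb 26, 2020 misses that deadline by 5 days.
That is the first point of non-compliance.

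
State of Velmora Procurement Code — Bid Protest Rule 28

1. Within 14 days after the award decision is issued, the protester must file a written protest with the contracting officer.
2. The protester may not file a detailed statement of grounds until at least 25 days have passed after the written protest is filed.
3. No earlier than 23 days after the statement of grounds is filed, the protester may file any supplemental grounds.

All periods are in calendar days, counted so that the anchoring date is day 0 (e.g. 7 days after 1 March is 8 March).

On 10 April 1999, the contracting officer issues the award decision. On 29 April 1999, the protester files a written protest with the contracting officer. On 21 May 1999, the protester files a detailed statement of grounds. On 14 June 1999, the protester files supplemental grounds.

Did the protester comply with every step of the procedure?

Step 1 — counting 14 days from 10 April 1999 (when the award decision is issued) gives a deadline of 24 April 1999; 29 April 1999 misses that deadline by 5 days.

No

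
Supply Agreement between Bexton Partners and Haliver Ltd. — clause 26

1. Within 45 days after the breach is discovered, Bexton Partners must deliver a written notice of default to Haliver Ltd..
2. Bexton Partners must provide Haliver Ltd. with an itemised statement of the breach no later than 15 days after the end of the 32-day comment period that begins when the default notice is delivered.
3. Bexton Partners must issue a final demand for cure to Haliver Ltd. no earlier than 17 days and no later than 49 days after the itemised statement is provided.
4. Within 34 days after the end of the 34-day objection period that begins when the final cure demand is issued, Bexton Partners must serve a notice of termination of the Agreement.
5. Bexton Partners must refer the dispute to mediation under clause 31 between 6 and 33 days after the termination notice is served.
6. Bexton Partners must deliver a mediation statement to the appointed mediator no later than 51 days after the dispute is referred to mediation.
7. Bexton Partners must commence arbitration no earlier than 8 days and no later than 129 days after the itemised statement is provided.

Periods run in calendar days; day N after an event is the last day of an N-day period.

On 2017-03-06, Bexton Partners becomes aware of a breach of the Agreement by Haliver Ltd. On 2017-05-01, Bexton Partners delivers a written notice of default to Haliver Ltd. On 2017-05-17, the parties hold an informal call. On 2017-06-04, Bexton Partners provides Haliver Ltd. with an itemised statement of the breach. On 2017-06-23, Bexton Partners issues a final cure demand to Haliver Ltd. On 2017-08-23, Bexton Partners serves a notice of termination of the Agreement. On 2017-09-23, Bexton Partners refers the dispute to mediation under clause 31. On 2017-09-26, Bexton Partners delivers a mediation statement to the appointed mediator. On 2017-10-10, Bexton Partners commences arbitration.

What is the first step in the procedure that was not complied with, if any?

Step 1: 45 days after 2017-03-06 (when the breach is discovered) is 2017-04-20; not done until 2017-05-01, 11 days after the deadline.
That is the first point of non-compliance.

Step 1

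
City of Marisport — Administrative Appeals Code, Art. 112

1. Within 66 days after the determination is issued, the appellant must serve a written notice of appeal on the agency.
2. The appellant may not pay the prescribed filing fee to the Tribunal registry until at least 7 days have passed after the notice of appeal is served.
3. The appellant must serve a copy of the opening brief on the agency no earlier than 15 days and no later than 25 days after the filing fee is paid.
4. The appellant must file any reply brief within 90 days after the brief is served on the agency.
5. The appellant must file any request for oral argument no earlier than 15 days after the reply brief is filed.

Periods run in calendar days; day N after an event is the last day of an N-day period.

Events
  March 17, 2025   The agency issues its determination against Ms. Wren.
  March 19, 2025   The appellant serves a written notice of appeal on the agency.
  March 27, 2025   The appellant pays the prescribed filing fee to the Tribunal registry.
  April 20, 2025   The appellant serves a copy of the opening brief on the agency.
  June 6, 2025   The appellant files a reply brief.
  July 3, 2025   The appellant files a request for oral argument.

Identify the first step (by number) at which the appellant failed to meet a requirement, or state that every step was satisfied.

Step 1: 66 days after March 17, 2025 (when the determination is issued) is May 22, 2025; done March 19, 2025 — timely.
Step 2: the earliest permitted date is 7 days after March 19, 2025 (when the notice of appeal is served), i.e. March 26, 2025; March 27, 2025 is on or after that date.
Step 3: the window is 15–25 days after March 27, 2025 (when the filing fee is paid), so April 11, 2025 through April 21, 2025; done April 20, 2025, which is between those dates.
Step 4: 90 days after April 20, 2025 (when the brief is served on the agency) is July 19, 2025; June 6, 2025 is within that limit.
Step 5: the earliest permitted date is 15 days after June 6, 2025 (when the reply brief is filed), i.e. June 21, 2025; done July 3, 2025, after the minimum wait.

None — every step was satisfied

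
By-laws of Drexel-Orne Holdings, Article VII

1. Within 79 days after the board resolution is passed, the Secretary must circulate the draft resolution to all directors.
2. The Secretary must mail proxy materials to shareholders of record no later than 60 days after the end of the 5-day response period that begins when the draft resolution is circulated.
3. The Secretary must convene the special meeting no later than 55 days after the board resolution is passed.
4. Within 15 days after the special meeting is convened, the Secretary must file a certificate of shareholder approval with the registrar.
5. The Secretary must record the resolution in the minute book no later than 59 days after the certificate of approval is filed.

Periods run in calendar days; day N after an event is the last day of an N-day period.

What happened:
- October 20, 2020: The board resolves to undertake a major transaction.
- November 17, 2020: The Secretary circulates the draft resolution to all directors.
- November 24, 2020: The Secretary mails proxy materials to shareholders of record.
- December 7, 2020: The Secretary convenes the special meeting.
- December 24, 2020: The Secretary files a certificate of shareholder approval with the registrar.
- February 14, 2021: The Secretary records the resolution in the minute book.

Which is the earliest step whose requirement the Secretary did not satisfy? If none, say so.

Step 4

Step 1: 79 days after October 20, 2020 (when the board resolution is passed) is January 7, 2021; done November 17, 2020 — timely.
Step 2: 60 days after November 22, 2020 (end of the 5-day response period, which began when the draft resolution is circulated on November 17, 2020) is January 21, 2021; completed November 24, 2020, before the deadline.
Step 3: 55 days after October 20, 2020 (when the board resolution is passed) is December 14, 2020; done December 7, 2020 — timely.
Step 4: 15 days after December 7, 2020 (when the special meeting is convened) is December 22, 2020; done December 24, 2020 — 2 days late.
Later steps need not be reached.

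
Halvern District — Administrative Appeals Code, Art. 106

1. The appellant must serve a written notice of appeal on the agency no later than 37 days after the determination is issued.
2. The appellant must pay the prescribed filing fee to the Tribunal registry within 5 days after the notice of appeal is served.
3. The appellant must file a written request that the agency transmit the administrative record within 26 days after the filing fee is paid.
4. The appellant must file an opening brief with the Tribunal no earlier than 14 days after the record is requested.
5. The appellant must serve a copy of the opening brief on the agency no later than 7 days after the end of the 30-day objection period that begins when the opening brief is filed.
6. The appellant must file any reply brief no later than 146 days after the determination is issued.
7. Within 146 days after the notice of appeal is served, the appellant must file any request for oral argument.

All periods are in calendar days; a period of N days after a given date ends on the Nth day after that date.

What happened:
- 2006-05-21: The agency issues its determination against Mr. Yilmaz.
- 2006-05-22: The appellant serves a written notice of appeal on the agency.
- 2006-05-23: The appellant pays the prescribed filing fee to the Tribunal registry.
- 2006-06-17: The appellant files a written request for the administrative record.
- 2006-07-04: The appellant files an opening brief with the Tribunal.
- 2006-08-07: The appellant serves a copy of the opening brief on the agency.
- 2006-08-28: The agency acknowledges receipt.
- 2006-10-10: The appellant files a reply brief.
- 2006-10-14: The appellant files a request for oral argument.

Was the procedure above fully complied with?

(1) due by 2006-05-21 + 37 days = 2006-06-27; completed 2006-05-22, before the deadline.
(2) due by 2006-05-22 + 5 days = 2006-05-27; 2006-05-23 is within that limit.
(3) due by 2006-05-23 + 26 days = 2006-06-18; 2006-06-17 is within that limit.
(4) permitted from 2006-06-17 + 14 days = 2006-07-01 onward; done 2006-07-04 — permitted.
(5) due by 2006-08-03 + 7 days = 2006-08-10; completed 2006-08-07, before the deadline.
(6) due by 2006-05-21 + 146 days = 2006-10-14; completed 2006-10-10, before the deadline.
(7) due by 2006-05-22 + 146 days = 2006-10-15; done 2006-10-14 — timely.

Yes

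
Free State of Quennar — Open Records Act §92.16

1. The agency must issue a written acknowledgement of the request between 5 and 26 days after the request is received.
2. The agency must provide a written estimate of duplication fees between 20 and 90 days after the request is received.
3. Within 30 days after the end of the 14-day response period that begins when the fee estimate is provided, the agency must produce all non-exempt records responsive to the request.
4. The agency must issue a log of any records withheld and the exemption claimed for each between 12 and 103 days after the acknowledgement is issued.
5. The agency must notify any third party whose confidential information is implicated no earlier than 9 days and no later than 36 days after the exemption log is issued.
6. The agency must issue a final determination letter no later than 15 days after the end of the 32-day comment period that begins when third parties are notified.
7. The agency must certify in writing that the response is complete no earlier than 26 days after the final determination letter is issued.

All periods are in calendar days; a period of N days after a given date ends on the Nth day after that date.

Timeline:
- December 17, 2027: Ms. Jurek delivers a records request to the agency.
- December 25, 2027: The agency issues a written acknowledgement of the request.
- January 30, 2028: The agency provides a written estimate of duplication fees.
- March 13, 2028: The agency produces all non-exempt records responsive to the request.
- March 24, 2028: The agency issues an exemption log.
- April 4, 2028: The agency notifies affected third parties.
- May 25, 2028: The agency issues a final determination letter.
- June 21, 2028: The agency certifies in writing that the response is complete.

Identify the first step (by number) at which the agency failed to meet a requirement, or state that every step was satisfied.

(1) the permitted window runs from December 17, 2027 + 5 = December 22, 2027 to December 17, 2027 + 26 = January 12, 2028; done December 25, 2027 — within the window.
(2) the permitted window runs from December 17, 2027 + 20 = January 6, 2028 to December 17, 2027 + 90 = March 16, 2028; January 30, 2028 falls inside that range.
(3) due by February 13, 2028 + 30 days = March 14, 2028; March 13, 2028 is within that limit.
(4) the permitted window runs from December 25, 2027 + 12 = January 6, 2028 to December 25, 2027 + 103 = April 6, 2028; done March 24, 2028 — within the window.
(5) the permitted window runs from March 24, 2028 + 9 = April 2, 2028 to March 24, 2028 + 36 = April 29, 2028; done April 4, 2028 — within the window.
(6) due by May 6, 2028 + 15 days = May 21, 2028; done May 25, 2028 — 4 days late.
Later steps need not be reached.

Step 6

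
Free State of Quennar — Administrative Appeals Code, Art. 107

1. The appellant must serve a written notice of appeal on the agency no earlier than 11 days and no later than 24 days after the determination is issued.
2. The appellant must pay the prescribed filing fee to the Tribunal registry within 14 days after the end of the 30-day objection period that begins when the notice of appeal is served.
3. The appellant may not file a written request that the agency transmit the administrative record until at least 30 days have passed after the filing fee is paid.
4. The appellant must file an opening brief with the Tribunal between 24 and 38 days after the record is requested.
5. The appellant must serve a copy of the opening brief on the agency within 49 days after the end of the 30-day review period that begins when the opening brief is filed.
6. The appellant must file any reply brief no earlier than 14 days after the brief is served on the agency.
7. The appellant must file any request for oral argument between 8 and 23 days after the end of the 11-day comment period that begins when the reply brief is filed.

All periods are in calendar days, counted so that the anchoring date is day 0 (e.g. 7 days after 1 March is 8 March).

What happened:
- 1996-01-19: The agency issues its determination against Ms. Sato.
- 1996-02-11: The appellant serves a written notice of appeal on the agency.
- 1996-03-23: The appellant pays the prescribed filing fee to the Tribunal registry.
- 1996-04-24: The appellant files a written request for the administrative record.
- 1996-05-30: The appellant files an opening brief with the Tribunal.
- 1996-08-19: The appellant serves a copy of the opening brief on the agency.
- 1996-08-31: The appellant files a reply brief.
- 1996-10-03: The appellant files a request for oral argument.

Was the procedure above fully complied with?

Step 1 — 11 and 24 days from 1996-01-19 (when the determination is issued) are 1996-01-30 and 1996-02-12 respectively; done 1996-02-11, which is between those dates.
Step 2 — counting 14 days from 1996-03-12 (end of the 30-day objection period, which began when the notice of appeal is served on 1996-02-11) gives a deadline of 1996-03-26; completed 1996-03-23, before the deadline.
Step 3 — must wait 30 days from 1996-03-23 (when the filing fee is paid), so not before 1996-04-22; done 1996-04-24 — permitted.
Step 4 — 24 and 38 days from 1996-04-24 (when the record is requested) are 1996-05-18 and 1996-06-01 respectively; 1996-05-30 falls inside that range.
Step 5 — counting 49 days from 1996-06-29 (end of the 30-day review period, which began when the opening brief is filed on 1996-05-30) gives a deadline of 1996-08-17; done 1996-08-19 — 2 days late.
The procedure was therefore not followed at step 5.

No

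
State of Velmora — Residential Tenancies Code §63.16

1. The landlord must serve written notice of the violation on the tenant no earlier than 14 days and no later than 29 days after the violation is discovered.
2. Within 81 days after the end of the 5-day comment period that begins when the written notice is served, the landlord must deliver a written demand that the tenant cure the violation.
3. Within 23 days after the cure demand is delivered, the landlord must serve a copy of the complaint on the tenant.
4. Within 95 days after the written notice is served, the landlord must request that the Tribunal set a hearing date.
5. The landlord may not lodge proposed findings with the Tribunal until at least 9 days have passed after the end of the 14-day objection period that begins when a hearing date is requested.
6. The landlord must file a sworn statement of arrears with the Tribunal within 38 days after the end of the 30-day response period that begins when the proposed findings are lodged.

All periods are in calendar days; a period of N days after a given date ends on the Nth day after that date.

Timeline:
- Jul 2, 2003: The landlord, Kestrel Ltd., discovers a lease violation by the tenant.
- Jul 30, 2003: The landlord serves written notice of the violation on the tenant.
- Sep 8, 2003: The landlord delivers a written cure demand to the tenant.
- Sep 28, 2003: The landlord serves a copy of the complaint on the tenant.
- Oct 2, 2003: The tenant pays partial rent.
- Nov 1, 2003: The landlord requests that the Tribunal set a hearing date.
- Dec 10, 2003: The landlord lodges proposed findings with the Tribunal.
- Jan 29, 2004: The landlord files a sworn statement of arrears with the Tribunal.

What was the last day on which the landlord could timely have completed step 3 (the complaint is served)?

Oct 1, 2003

Step 3 runs from Sep 8, 2003, when the cure demand is delivered. 23 days after Sep 8, 2003 is Oct 1, 2003.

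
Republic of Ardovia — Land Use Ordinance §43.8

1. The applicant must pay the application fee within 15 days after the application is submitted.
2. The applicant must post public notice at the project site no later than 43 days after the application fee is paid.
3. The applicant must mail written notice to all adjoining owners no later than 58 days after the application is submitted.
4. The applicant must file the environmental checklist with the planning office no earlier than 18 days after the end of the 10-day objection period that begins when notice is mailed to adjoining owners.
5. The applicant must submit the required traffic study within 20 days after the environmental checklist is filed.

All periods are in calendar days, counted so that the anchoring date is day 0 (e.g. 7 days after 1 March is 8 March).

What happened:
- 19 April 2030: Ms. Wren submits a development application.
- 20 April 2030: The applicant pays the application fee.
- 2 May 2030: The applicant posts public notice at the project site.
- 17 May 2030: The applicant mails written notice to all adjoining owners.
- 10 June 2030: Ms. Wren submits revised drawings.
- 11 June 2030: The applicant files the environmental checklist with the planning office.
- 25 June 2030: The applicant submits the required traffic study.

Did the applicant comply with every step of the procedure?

No

Step 1 — counting 15 days from 19 April 2030 (when the application is submitted) gives a deadline of 4 May 2030; completed 20 April 2030, before the deadline.
Step 2 — counting 43 days from 20 April 2030 (when the application fee is paid) gives a deadline of 2 June 2030; completed 2 May 2030, before the deadline.
Step 3 — counting 58 days from 19 April 2030 (when the application is submitted) gives a deadline of 16 June 2030; 17 May 2030 is within that limit.
Step 4 — must wait 18 days from 27 May 2030 (end of the 10-day objection period, which began when notice is mailed to adjoining owners on 17 May 2030), so not before 14 June 2030; 11 June 2030 is 3 days before the earliest permitted date.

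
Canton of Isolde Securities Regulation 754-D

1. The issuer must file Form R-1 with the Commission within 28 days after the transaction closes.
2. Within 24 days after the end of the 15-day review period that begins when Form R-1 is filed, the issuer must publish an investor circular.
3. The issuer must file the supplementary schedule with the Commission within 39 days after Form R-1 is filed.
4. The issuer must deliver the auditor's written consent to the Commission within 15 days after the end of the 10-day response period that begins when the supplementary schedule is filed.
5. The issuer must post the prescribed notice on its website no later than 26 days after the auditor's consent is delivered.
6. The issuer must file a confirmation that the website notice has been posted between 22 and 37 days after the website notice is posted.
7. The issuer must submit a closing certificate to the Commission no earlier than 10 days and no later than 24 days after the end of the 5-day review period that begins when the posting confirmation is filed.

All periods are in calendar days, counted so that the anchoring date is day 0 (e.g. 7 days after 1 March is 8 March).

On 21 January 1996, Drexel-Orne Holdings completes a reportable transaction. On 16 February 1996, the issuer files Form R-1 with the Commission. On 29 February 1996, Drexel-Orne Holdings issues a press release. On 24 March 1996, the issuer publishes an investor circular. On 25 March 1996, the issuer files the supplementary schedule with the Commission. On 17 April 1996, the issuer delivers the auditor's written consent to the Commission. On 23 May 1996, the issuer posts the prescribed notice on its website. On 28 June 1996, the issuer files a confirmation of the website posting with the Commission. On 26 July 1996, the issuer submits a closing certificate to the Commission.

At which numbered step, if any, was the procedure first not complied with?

Step 5

Step 1 — counting 28 days from 21 January 1996 (when the transaction closes) gives a deadline of 18 February 1996; done 16 February 1996 — timely.
Step 2 — counting 24 days from 2 March 1996 (end of the 15-day review period, which began when Form R-1 is filed on 16 February 1996) gives a deadline of 26 March 1996; completed 24 March 1996, before the deadline.
Step 3 — counting 39 days from 16 February 1996 (when Form R-1 is filed) gives a deadline of 26 March 1996; completed 25 March 1996, before the deadline.
Step 4 — counting 15 days from 4 April 1996 (end of the 10-day response period, which began when the supplementary schedule is filed on 25 March 1996) gives a deadline of 19 April 1996; done 17 April 1996 — timely.
Step 5 — counting 26 days from 17 April 1996 (when the auditor's consent is delivered) gives a deadline of 13 May 1996; done 23 May 1996 — 10 days late.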